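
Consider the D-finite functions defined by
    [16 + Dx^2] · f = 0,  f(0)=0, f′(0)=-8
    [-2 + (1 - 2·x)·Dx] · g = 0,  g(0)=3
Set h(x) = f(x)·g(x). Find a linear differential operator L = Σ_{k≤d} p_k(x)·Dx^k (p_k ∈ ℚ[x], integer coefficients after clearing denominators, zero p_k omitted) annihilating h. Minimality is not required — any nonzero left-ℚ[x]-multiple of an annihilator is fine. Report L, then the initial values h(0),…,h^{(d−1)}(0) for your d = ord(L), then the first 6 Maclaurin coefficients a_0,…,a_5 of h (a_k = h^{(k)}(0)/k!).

f: a_k = 0, -8, 0, 64/3, 0, -256/15, …
g: a_k = 3, 6, 12, 24, 48, 96, …
L₀ := L_f ⊗_s L_g (sym. prod.), ord ≤ 2.
L = (-16 + 32·x) + 4·Dx + (-1 + 2·x)·Dx^2  (order 2).
h: a_k = 0, -24, -48, -32, -64, -896/5, …
ICs: h(0) = 0, h′(0) = -24.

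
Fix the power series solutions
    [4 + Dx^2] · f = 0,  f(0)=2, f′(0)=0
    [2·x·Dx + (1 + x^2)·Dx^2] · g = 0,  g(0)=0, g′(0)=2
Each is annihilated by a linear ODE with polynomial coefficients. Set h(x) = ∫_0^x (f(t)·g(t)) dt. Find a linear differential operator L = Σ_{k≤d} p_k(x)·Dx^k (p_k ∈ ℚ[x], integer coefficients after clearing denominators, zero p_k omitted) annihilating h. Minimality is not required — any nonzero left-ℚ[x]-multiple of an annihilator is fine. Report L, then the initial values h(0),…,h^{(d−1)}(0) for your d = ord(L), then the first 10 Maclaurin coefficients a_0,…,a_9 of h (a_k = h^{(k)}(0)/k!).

f: a_k = 2, 0, -4, 0, 4/3, 0, -8/45, 0, 4/315, 0, …
g: a_k = 0, 2, 0, -2/3, 0, 2/5, 0, -2/7, 0, 2/9, …
L₀ := L_f ⊗_s L_g (sym. prod.), ord ≤ 4.
h=∫₀ˣh₀: take L = L₀·Dx.
L = (160 + 464·x^2 + 464·x^4 + 256·x^6 + 64·x^8)·Dx + (96·x + 224·x^3 + 192·x^5 + 64·x^7)·Dx^2 + (60 + 188·x^2 + 216·x^4 + 128·x^6 + 32·x^8)·Dx^3 + (24·x + 56·x^3 + 48·x^5 + 16·x^7)·Dx^4 + (5 + 18·x^2 + 25·x^4 + 16·x^6 + 4·x^8)·Dx^5  (order 5).
h: a_k = 0, 0, 2, 0, -7/3, 0, 46/45, 0, -269/630, 0, …
ICs: h(0) = 0, h′(0) = 0, h′′(0) = 4, h′′′(0) = 0, h′′′′(0) = -56.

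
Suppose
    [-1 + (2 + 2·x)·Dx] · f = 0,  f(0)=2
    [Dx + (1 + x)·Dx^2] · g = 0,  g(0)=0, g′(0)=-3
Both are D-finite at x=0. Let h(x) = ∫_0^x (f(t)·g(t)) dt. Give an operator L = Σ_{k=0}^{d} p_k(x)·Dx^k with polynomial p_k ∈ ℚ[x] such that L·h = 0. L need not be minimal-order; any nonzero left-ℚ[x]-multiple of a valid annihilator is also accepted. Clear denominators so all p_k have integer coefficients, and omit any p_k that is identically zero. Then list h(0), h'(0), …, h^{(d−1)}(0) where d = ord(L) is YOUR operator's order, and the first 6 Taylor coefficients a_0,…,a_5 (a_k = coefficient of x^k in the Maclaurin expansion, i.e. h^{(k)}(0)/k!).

L = Dx + (4 + 8·x + 4·x^2)·Dx^3  (order 3).
h: a_k = 0, 0, -3, 0, 1/16, -1/20, …
ICs: h(0) = 0, h′(0) = 0, h′′(0) = -6.

f: a_k = 2, 1, -1/4, 1/8, -5/64, 7/128, …
g: a_k = 0, -3, 3/2, -1, 3/4, -3/5, …
Product ⇒ symmetric product L₀, ord ≤ 2.
h=∫h₀ ⇒ L = L₀·Dx.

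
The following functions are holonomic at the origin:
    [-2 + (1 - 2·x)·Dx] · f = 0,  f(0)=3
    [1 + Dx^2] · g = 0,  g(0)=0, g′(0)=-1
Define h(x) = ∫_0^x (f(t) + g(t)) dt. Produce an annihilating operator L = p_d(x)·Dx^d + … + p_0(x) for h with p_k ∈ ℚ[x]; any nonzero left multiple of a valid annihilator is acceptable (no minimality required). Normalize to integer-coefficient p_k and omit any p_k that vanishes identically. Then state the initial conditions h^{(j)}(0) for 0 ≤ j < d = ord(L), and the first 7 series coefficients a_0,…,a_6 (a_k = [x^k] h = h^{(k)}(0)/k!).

f: a_k = 3, 6, 12, 24, 48, 96, 192, …
g: a_k = 0, -1, 0, 1/6, 0, -1/120, 0, …
Weyl lclm of L_f,L_g ⇒ L₀ (ord ≤ 3).
Integrate: L := L₀·Dx.
L = (50 - 8·x + 8·x^2)·Dx + (-9 + 22·x - 12·x^2 + 8·x^3)·Dx^2 + (50 - 8·x + 8·x^2)·Dx^3 + (-9 + 22·x - 12·x^2 + 8·x^3)·Dx^4  (order 4).
h: a_k = 0, 3, 5/2, 4, 145/24, 48/5, 11519/720, …
ICs: h(0) = 0, h′(0) = 3, h′′(0) = 5, h′′′(0) = 24.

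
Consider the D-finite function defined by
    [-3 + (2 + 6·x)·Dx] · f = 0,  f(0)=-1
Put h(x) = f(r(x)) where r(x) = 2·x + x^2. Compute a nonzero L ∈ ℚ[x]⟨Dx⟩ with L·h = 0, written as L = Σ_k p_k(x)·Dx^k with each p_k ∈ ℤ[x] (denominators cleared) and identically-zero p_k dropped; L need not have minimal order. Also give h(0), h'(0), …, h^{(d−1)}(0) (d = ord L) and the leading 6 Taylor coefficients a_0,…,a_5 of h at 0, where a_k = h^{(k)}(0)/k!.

f: a_k = -1, -3/2, 9/8, -27/16, 405/128, -1701/256, …
Substitute x→r, Dx→(1/r')Dx; clear ⇒ L₀.
L = (-3 - 3·x) + (1 + 6·x + 3·x^2)·Dx  (order 1).
h: a_k = -1, -3, 3, -9, 63/2, -243/2, …
ICs: h(0) = -1.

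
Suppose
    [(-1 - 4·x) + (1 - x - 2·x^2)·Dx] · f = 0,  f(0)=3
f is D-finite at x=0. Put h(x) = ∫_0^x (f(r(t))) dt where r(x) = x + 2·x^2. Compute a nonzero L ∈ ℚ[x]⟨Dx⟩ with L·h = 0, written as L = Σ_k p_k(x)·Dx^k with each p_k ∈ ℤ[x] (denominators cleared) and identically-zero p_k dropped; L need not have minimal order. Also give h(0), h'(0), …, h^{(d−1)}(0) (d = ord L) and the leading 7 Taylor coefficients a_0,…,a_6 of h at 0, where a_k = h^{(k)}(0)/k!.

f: a_k = 3, 3, 9, 15, 33, 63, 129, …
L₀ from L_f via x↦r, Dx↦r'^{-1}Dx.
h=∫h₀ ⇒ L = L₀·Dx.
L = (1 + 8·x + 24·x^2 + 32·x^3)·Dx + (-1 + x + 4·x^2 + 8·x^3 + 8·x^4)·Dx^2  (order 2).
h: a_k = 0, 3, 3/2, 5, 51/4, 159/5, 169/2, …
ICs: h(0) = 0, h′(0) = 3.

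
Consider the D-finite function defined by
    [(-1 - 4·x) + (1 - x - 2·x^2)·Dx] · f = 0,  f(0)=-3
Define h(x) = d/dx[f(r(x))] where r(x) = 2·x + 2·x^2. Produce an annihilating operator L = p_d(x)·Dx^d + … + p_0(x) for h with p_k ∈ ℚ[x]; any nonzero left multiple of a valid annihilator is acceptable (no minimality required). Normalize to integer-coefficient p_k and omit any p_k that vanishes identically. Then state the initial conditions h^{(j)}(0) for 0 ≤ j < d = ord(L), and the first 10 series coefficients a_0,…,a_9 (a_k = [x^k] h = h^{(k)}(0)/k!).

L = (14 + 108·x + 444·x^2 + 1312·x^3 + 2256·x^4 + 1920·x^5 + 640·x^6) + (-1 - 8·x + 6·x^2 + 148·x^3 + 440·x^4 + 624·x^5 + 448·x^6 + 128·x^7)·Dx  (order 1).
h: a_k = -6, -84, -576, -3696, -22440, -129744, -731136, -4034688, -21915360, -117576000, …
ICs: h(0) = -6.

f: a_k = -3, -3, -9, -15, -33, -63, -129, -255, -513, -1023, …
L₀ from L_f via x↦r, Dx↦r'^{-1}Dx.
h₀' ⇒ L via d/dx closure of L₀.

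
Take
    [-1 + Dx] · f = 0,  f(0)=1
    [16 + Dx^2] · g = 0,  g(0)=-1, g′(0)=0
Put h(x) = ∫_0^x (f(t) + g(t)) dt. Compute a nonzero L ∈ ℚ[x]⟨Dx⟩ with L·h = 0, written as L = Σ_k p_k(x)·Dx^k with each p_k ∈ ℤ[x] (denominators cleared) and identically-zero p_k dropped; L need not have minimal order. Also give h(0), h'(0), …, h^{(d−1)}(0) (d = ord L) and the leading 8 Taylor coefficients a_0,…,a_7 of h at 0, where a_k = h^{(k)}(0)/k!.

f: a_k = 1, 1, 1/2, 1/6, 1/24, 1/120, 1/720, 1/5040, …
g: a_k = -1, 0, 8, 0, -32/3, 0, 256/45, 0, …
Sum ⇒ L₀ = lclm(L_f,L_g) in ℚ(x)⟨Dx⟩.
∫: right-multiply L₀ by Dx.
L = -16·Dx + 16·Dx^2 - Dx^3 + Dx^4  (order 4).
h: a_k = 0, 0, 1/2, 17/6, 1/24, -17/8, 1/720, 4097/5040, …
ICs: h(0) = 0, h′(0) = 0, h′′(0) = 1, h′′′(0) = 17.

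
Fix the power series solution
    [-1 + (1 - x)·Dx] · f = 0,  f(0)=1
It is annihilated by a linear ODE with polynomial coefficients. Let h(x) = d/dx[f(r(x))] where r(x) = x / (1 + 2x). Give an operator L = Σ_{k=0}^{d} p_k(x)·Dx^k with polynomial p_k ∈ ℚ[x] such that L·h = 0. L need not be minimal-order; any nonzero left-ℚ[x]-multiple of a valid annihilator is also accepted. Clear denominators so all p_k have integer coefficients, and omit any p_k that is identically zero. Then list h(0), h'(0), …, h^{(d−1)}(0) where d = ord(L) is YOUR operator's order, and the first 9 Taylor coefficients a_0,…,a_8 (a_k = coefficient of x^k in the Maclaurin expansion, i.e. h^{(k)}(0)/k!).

L = -4 + (-2 - 2·x)·Dx  (order 1).
h: a_k = 1, -2, 3, -4, 5, -6, 7, -8, 9, …
ICs: h(0) = 1.

f: a_k = 1, 1, 1, 1, 1, 1, 1, 1, 1, …
Change of var in L_f (x↦r) gives L₀.
Derive L from L₀ (diff closure).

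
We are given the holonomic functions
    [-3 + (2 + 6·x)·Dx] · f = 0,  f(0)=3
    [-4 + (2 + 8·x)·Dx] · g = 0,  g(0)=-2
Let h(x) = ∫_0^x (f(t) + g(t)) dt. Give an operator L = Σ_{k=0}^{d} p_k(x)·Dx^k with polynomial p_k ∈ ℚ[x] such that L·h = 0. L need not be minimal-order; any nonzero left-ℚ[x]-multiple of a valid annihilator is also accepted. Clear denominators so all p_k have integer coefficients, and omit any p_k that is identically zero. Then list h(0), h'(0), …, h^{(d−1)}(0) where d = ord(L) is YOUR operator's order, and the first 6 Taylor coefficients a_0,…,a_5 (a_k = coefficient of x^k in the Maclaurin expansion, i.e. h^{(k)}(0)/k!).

f: a_k = 3, 9/2, -27/8, 81/16, -1215/128, 5103/256, …
g: a_k = -2, -4, 4, -8, 20, -56, …
Sum ⇒ L₀ = lclm(L_f,L_g) in ℚ(x)⟨Dx⟩.
h=∫₀ˣh₀: take L = L₀·Dx.
L = -6·Dx + (7 + 24·x)·Dx^2 + (2 + 14·x + 24·x^2)·Dx^3  (order 3).
h: a_k = 0, 1, 1/4, 5/24, -47/64, 269/128, …
ICs: h(0) = 0, h′(0) = 1, h′′(0) = 1/2.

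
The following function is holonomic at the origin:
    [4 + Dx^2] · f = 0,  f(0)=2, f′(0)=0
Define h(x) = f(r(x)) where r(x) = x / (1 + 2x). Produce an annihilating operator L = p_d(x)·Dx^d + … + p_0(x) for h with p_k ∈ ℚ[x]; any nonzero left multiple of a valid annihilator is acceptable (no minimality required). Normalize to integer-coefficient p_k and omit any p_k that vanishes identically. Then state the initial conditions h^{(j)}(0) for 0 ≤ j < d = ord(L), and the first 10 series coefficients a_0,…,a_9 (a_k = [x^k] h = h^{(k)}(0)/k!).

f: a_k = 2, 0, -4, 0, 4/3, 0, -8/45, 0, 4/315, 0, …
L₀ from L_f via x↦r, Dx↦r'^{-1}Dx.
L = 4 + (4 + 24·x + 48·x^2 + 32·x^3)·Dx + (1 + 8·x + 24·x^2 + 32·x^3 + 16·x^4)·Dx^2  (order 2).
h: a_k = 2, 0, -4, 16, -140/3, 352/3, -12008/45, 2784/5, -66796/63, 562624/315, …
ICs: h(0) = 2, h′(0) = 0.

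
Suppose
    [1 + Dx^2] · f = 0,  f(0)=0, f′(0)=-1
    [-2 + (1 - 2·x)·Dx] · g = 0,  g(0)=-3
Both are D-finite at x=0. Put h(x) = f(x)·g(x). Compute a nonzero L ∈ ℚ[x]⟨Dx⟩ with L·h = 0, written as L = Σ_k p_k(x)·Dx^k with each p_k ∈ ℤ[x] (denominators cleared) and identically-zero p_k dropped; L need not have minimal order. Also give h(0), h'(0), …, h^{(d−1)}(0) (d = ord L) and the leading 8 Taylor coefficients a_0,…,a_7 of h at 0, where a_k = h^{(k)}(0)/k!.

L = (-1 + 2·x) + 4·Dx + (-1 + 2·x)·Dx^2  (order 2).
h: a_k = 0, 3, 6, 23/2, 23, 1841/40, 1841/20, 309287/1680, …
ICs: h(0) = 0, h′(0) = 3.

f: a_k = 0, -1, 0, 1/6, 0, -1/120, 0, 1/5040, …
g: a_k = -3, -6, -12, -24, -48, -96, -192, -384, …
L₀ := L_f ⊗_s L_g (sym. prod.), ord ≤ 2.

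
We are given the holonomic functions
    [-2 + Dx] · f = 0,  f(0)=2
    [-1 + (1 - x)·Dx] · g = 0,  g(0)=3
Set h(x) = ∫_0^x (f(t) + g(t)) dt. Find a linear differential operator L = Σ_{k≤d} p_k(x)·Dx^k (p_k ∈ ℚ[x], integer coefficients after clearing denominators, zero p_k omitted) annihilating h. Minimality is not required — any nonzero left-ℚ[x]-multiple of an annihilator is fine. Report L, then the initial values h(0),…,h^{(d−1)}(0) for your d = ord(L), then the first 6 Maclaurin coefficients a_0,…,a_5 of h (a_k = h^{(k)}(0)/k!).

f: a_k = 2, 4, 4, 8/3, 4/3, 8/15, …
g: a_k = 3, 3, 3, 3, 3, 3, …
L₀ := lclm(L_f,L_g); ord L₀ ≤ 1+1.
∫: right-multiply L₀ by Dx.
L = 4·x·Dx + (2 - 8·x + 4·x^2)·Dx^2 + (-1 + 3·x - 2·x^2)·Dx^3  (order 3).
h: a_k = 0, 5, 7/2, 7/3, 17/12, 13/15, …
ICs: h(0) = 0, h′(0) = 5, h′′(0) = 7.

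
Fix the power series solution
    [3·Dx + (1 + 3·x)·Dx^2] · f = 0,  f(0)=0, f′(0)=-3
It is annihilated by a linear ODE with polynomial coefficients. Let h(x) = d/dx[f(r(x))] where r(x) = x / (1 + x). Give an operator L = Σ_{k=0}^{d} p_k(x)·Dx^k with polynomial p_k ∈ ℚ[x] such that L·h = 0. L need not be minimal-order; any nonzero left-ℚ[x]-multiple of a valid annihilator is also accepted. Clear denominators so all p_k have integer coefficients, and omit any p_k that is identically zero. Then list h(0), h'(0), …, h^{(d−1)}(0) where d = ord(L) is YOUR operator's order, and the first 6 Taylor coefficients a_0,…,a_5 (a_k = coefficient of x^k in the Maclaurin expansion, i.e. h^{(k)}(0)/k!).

f: a_k = 0, -3, 9/2, -9, 81/4, -243/5, …
Change of var in L_f (x↦r) gives L₀.
Derive L from L₀ (diff closure).
L = (5 + 8·x) + (1 + 5·x + 4·x^2)·Dx  (order 1).
h: a_k = -3, 15, -63, 255, -1023, 4095, …
ICs: h(0) = -3.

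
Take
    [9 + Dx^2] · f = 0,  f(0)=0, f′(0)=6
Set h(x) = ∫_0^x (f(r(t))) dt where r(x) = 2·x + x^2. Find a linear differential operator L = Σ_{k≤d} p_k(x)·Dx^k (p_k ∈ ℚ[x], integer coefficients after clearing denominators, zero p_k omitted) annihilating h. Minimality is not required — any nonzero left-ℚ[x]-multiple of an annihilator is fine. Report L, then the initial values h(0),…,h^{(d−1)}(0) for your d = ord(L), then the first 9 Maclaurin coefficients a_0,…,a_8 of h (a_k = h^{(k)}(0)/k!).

f: a_k = 0, 6, 0, -9, 0, 81/20, 0, -243/280, 0, …
f∘r: x↦r, Dx↦Dx/r' in L_f ⇒ L₀.
Integrate: L := L₀·Dx.
L = (36 + 108·x + 108·x^2 + 36·x^3)·Dx - Dx^2 + (1 + x)·Dx^3  (order 3).
h: a_k = 0, 0, 6, 2, -18, -108/5, 63/5, 45, 1863/70, …
ICs: h(0) = 0, h′(0) = 0, h′′(0) = 12.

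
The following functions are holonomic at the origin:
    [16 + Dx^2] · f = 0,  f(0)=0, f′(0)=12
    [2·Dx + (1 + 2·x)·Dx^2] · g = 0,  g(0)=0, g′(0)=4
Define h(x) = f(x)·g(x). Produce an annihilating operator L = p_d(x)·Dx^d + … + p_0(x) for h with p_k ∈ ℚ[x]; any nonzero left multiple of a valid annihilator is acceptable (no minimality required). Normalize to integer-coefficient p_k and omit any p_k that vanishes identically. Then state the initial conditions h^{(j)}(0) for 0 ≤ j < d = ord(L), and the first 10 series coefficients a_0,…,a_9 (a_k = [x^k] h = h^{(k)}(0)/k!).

f: a_k = 0, 12, 0, -32, 0, 128/5, 0, -1024/105, 0, 2048/945, …
g: a_k = 0, 4, -4, 16/3, -8, 64/5, -64/3, 256/7, -64, 1024/9, …
f·g: L₀ = L_f ⊗_s L_g, ord ≤ 2·2.
L = (2688 + 27648·x + 93184·x^2 + 131072·x^3 + 65536·x^4) + (896 + 5888·x + 12288·x^2 + 8192·x^3)·Dx + (408 + 3712·x + 11904·x^2 + 16384·x^3 + 8192·x^4)·Dx^2 + (56 + 368·x + 768·x^2 + 512·x^3)·Dx^3 + (15 + 124·x + 380·x^2 + 512·x^3 + 256·x^4)·Dx^4  (order 4).
h: a_k = 0, 0, 48, -48, -64, 32, 256/3, -512/5, 13312/105, -26368/105, …
ICs: h(0) = 0, h′(0) = 0, h′′(0) = 96, h′′′(0) = -288.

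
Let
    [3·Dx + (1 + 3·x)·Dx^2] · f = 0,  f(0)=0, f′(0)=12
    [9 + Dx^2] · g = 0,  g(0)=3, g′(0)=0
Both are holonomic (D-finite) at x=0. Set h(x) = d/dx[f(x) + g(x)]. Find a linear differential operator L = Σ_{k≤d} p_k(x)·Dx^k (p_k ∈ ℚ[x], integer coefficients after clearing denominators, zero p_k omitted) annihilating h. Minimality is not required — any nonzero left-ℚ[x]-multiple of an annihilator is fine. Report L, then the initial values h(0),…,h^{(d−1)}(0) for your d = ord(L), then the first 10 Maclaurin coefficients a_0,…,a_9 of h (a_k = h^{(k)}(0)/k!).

f: a_k = 0, 12, -18, 36, -81, 972/5, -486, 8748/7, -6561/2, 8748, …
g: a_k = 3, 0, -27/2, 0, 81/8, 0, -243/80, 0, 2187/4480, 0, …
L₀ := lclm(L_f,L_g); ord L₀ ≤ 2+2.
Differentiate: ansatz ord ≤ ord L₀ ⇒ L.
L = (63 + 54·x + 81·x^2) + (9 + 45·x + 81·x^2 + 81·x^3)·Dx + (7 + 6·x + 9·x^2)·Dx^2 + (1 + 5·x + 9·x^2 + 9·x^3)·Dx^3  (order 3).
h: a_k = 12, -63, 108, -567/2, 972, -117369/40, 8748, -14694453/560, 78732, -1058160267/4480, …
ICs: h(0) = 12, h′(0) = -63, h′′(0) = 216.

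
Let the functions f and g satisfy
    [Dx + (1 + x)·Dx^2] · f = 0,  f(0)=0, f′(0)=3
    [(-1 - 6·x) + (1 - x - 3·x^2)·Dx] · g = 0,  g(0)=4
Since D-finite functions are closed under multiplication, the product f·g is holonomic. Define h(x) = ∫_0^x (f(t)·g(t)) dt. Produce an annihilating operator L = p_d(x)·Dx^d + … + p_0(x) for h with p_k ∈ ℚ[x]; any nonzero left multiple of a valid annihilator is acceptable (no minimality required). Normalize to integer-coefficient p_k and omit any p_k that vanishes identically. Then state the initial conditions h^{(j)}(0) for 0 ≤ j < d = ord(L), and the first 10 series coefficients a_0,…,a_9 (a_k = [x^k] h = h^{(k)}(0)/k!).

L = (7 + 12·x)·Dx + (1 + 15·x + 15·x^2)·Dx^2 + (-1 + 4·x^2 + 3·x^3)·Dx^3  (order 3).
h: a_k = 0, 0, 6, 2, 23/2, 61/5, 1007/30, 1912/35, 34591/280, 149381/630, …
ICs: h(0) = 0, h′(0) = 0, h′′(0) = 12.

f: a_k = 0, 3, -3/2, 1, -3/4, 3/5, -1/2, 3/7, -3/8, 1/3, …
g: a_k = 4, 4, 16, 28, 76, 160, 388, 868, 2032, 4636, …
L₀ := L_f ⊗_s L_g (sym. prod.), ord ≤ 2.
∫: right-multiply L₀ by Dx.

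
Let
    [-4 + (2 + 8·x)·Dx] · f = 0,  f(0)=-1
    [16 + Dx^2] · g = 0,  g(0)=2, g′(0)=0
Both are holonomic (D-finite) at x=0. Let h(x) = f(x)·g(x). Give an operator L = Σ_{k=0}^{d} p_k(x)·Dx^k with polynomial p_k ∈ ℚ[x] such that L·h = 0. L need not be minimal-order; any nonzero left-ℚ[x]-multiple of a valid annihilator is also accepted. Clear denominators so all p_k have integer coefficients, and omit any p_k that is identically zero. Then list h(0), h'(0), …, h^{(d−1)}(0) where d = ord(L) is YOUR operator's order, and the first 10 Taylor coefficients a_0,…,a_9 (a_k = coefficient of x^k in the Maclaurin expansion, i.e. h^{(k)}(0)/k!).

f: a_k = -1, -2, 2, -4, 10, -28, 84, -264, 858, -2860, …
g: a_k = 2, 0, -16, 0, 64/3, 0, -512/45, 0, 1024/315, 0, …
Sym-product of L_f,L_g gives L₀ (≤ ord 2).
L = (28 + 128·x + 256·x^2) + (-4 - 16·x)·Dx + (1 + 8·x + 16·x^2)·Dx^2  (order 2).
h: a_k = -2, -4, 20, 24, -100/3, -104/3, 2792/45, -6416/45, 176188/315, -215704/105, …
ICs: h(0) = -2, h′(0) = -4.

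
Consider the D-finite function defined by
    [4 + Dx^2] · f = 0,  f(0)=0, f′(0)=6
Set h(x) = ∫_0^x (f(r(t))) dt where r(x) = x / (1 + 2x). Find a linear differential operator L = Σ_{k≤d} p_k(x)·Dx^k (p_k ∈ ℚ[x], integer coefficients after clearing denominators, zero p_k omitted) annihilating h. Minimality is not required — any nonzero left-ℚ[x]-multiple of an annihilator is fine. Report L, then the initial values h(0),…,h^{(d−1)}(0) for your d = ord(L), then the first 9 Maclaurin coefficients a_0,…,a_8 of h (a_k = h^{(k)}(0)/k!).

L = 4·Dx + (4 + 24·x + 48·x^2 + 32·x^3)·Dx^2 + (1 + 8·x + 24·x^2 + 32·x^3 + 16·x^4)·Dx^3  (order 3).
h: a_k = 0, 0, 3, -4, 5, -24/5, 2/15, 120/7, -6931/105, …
ICs: h(0) = 0, h′(0) = 0, h′′(0) = 6.

f: a_k = 0, 6, 0, -4, 0, 4/5, 0, -8/105, 0, …
f∘r: x↦r, Dx↦Dx/r' in L_f ⇒ L₀.
Integrate: L := L₀·Dx.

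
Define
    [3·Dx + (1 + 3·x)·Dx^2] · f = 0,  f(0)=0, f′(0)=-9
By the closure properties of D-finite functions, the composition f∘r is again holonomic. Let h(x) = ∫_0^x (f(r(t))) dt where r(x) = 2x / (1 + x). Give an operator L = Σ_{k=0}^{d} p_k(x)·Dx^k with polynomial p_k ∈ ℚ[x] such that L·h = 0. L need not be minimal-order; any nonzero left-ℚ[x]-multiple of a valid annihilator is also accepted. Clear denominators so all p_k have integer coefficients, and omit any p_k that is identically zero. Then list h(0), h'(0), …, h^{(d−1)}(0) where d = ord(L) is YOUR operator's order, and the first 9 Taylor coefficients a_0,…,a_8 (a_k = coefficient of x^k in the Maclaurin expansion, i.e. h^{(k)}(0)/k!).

f: a_k = 0, -9, 27/2, -27, 243/4, -729/5, 729/2, -6561/7, 19683/8, …
f∘r: x↦r, Dx↦Dx/r' in L_f ⇒ L₀.
h=∫h₀ ⇒ L = L₀·Dx.
L = (8 + 14·x)·Dx^2 + (1 + 8·x + 7·x^2)·Dx^3  (order 3).
h: a_k = 0, 0, -9, 24, -171/2, 360, -8403/5, 58824/7, -1235313/28, …
ICs: h(0) = 0, h′(0) = 0, h′′(0) = -18.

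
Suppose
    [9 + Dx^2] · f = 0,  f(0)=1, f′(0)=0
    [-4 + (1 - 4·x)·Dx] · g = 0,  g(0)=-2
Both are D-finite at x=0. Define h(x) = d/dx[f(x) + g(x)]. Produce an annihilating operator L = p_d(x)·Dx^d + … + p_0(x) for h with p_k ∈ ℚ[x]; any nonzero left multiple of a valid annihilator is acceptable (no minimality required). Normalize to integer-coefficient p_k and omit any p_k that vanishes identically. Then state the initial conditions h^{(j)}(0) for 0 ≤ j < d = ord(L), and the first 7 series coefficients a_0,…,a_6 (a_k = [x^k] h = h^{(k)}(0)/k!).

L = (4824 - 1728·x + 3456·x^2) + (-315 + 1476·x - 1296·x^2 + 1728·x^3)·Dx + (536 - 192·x + 384·x^2)·Dx^2 + (-35 + 164·x - 144·x^2 + 192·x^3)·Dx^3  (order 3).
h: a_k = -8, -73, -384, -4069/2, -10240, -1966323/40, -229376, …
ICs: h(0) = -8, h′(0) = -73, h′′(0) = -768.

f: a_k = 1, 0, -9/2, 0, 27/8, 0, -81/80, …
g: a_k = -2, -8, -32, -128, -512, -2048, -8192, …
Sum ⇒ L₀ = lclm(L_f,L_g) in ℚ(x)⟨Dx⟩.
h₀' ⇒ L via d/dx closure of L₀.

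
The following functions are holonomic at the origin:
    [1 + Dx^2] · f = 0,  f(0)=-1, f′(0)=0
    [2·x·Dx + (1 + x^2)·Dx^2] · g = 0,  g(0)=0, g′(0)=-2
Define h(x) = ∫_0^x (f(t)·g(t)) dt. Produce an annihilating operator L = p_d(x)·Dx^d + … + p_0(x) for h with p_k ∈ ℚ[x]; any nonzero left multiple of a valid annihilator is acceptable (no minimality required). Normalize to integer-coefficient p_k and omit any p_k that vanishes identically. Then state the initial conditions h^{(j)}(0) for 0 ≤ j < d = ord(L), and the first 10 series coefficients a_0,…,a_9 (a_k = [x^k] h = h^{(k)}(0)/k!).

L = (10 + 26·x^2 + 11·x^4 + 4·x^6 + x^8)·Dx + (12·x + 20·x^3 + 12·x^5 + 4·x^7)·Dx^2 + (12 + 32·x^2 + 18·x^4 + 8·x^6 + 2·x^8)·Dx^3 + (12·x + 20·x^3 + 12·x^5 + 4·x^7)·Dx^4 + (2 + 6·x^2 + 7·x^4 + 4·x^6 + x^8)·Dx^5  (order 5).
h: a_k = 0, 0, 1, 0, -5/12, 0, 49/360, 0, -1301/20160, 0, …
ICs: h(0) = 0, h′(0) = 0, h′′(0) = 2, h′′′(0) = 0, h′′′′(0) = -10.

f: a_k = -1, 0, 1/2, 0, -1/24, 0, 1/720, 0, -1/40320, 0, …
g: a_k = 0, -2, 0, 2/3, 0, -2/5, 0, 2/7, 0, -2/9, …
h₀=f·g: eliminate ⇒ L₀, order ≤ 2·2.
∫: right-multiply L₀ by Dx.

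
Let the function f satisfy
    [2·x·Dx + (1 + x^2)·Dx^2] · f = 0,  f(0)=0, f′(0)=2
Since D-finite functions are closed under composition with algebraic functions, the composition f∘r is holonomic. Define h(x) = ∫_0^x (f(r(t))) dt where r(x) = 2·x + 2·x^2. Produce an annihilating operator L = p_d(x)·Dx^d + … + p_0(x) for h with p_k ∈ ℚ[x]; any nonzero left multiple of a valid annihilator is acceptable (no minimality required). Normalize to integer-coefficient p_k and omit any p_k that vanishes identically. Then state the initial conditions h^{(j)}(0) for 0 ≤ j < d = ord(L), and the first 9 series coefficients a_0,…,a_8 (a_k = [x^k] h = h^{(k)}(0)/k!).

f: a_k = 0, 2, 0, -2/3, 0, 2/5, 0, -2/7, 0, …
f∘r: x↦r, Dx↦Dx/r' in L_f ⇒ L₀.
h=∫₀ˣh₀: take L = L₀·Dx.
L = (-2 + 8·x + 32·x^2 + 48·x^3 + 24·x^4)·Dx^2 + (1 + 2·x + 4·x^2 + 16·x^3 + 20·x^4 + 8·x^5)·Dx^3  (order 3).
h: a_k = 0, 0, 2, 4/3, -4/3, -16/5, -8/15, 176/21, 80/7, …
ICs: h(0) = 0, h′(0) = 0, h′′(0) = 4.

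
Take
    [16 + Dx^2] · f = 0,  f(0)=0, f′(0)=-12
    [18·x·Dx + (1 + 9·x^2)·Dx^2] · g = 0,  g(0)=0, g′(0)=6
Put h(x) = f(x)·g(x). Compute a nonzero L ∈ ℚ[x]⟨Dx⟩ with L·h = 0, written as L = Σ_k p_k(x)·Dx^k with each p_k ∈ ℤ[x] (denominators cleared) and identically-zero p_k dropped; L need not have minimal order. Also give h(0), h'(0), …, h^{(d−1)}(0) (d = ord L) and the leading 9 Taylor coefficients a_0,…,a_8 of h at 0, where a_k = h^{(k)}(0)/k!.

f: a_k = 0, -12, 0, 32, 0, -128/5, 0, 1024/105, 0, …
g: a_k = 0, 6, 0, -18, 0, 486/5, 0, -4374/7, 0, …
h₀=f·g: eliminate ⇒ L₀, order ≤ 2·2.
L = (20800 + 494784·x^2 + 2923776·x^4 + 11943936·x^6 + 26873856·x^8) + (19584·x + 342144·x^3 + 2239488·x^5 + 6718464·x^7)·Dx + (1700 + 42732·x^2 + 318816·x^4 + 1492992·x^6 + 3359232·x^8)·Dx^2 + (1224·x + 21384·x^3 + 139968·x^5 + 419904·x^7)·Dx^3 + (25 + 738·x^2 + 8505·x^4 + 46656·x^6 + 104976·x^8)·Dx^4  (order 4).
h: a_k = 0, 0, -72, 0, 408, 0, -1896, 0, 11128, …
ICs: h(0) = 0, h′(0) = 0, h′′(0) = -144, h′′′(0) = 0.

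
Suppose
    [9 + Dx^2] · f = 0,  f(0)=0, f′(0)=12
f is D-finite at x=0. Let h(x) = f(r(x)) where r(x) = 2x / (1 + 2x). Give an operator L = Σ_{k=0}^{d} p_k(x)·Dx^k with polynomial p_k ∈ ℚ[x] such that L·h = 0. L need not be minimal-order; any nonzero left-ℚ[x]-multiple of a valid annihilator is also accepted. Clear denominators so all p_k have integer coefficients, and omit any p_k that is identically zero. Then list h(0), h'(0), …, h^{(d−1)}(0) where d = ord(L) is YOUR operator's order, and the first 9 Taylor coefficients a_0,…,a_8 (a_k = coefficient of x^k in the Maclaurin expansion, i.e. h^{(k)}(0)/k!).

f: a_k = 0, 12, 0, -18, 0, 81/10, 0, -243/140, 0, …
f∘r: x↦r, Dx↦Dx/r' in L_f ⇒ L₀.
L = 36 + (4 + 24·x + 48·x^2 + 32·x^3)·Dx + (1 + 8·x + 24·x^2 + 32·x^3 + 16·x^4)·Dx^2  (order 2).
h: a_k = 0, 24, -48, -48, 672, -14064/5, 8160, -619296/35, 121152/5, …
ICs: h(0) = 0, h′(0) = 24.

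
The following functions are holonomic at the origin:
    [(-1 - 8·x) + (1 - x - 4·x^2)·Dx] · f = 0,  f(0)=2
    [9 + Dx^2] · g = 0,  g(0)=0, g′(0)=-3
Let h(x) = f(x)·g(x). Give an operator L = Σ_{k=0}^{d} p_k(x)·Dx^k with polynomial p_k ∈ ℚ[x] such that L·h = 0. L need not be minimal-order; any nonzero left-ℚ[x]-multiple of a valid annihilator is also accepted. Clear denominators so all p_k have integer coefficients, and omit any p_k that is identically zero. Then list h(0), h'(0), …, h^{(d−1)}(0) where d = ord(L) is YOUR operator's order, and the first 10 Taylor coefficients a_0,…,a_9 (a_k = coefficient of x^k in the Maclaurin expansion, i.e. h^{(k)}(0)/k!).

L = (-1 + 9·x + 36·x^2) + (2 + 16·x)·Dx + (-1 + x + 4·x^2)·Dx^2  (order 2).
h: a_k = 0, -6, -6, -21, -45, -2661/20, -6261/20, -236427/280, -587043/280, -12262251/2240, …
ICs: h(0) = 0, h′(0) = -6.

f: a_k = 2, 2, 10, 18, 58, 130, 362, 882, 2330, 5858, …
g: a_k = 0, -3, 0, 9/2, 0, -81/40, 0, 243/560, 0, -243/4480, …
Sym-product of L_f,L_g gives L₀ (≤ ord 2).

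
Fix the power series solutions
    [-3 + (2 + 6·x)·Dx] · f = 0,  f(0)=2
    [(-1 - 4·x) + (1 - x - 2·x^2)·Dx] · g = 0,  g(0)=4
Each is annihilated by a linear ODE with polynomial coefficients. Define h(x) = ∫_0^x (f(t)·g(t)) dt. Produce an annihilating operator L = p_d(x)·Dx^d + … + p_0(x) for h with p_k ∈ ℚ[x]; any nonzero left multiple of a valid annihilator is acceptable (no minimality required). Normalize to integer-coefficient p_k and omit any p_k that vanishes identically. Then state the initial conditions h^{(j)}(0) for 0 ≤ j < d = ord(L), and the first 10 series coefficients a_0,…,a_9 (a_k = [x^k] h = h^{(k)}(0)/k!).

L = (5 + 11·x + 18·x^2)·Dx + (-2 - 4·x + 10·x^2 + 12·x^3)·Dx^2  (order 2).
h: a_k = 0, 8, 10, 9, 161/8, 1747/80, 3449/64, 54031/896, 345785/2048, 2058625/12288, …
ICs: h(0) = 0, h′(0) = 8.

f: a_k = 2, 3, -9/4, 27/8, -405/64, 1701/128, -15309/512, 72171/1024, -2814669/16384, 14073345/32768, …
g: a_k = 4, 4, 12, 20, 44, 84, 172, 340, 684, 1364, …
Product ⇒ symmetric product L₀, ord ≤ 1.
h=∫₀ˣh₀: take L = L₀·Dx.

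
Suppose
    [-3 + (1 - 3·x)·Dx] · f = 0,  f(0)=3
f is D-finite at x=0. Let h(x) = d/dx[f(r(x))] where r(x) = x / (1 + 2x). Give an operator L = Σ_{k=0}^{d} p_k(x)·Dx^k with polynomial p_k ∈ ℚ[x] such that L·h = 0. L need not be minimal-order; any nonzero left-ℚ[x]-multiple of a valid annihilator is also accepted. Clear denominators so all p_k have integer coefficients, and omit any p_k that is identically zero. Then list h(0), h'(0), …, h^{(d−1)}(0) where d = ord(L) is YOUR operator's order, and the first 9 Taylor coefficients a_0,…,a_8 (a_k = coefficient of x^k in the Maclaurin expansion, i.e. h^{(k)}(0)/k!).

L = 4 + (-2 + 2·x)·Dx  (order 1).
h: a_k = 9, 18, 27, 36, 45, 54, 63, 72, 81, …
ICs: h(0) = 9.

f: a_k = 3, 9, 27, 81, 243, 729, 2187, 6561, 19683, …
f∘r: x↦r, Dx↦Dx/r' in L_f ⇒ L₀.
h=h₀': d/dx-closure on L₀ ⇒ L.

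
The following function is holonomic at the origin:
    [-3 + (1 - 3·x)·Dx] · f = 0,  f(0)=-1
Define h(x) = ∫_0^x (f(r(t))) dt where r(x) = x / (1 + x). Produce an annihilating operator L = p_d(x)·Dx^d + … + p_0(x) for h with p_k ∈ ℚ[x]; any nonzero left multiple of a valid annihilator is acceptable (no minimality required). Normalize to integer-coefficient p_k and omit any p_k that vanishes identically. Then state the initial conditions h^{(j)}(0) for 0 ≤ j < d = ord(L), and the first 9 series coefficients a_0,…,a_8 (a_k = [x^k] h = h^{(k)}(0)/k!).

L = 3·Dx + (-1 + x + 2·x^2)·Dx^2  (order 2).
h: a_k = 0, -1, -3/2, -2, -3, -24/5, -8, -96/7, -24, …
ICs: h(0) = 0, h′(0) = -1.

f: a_k = -1, -3, -9, -27, -81, -243, -729, -2187, -6561, …
Change of var in L_f (x↦r) gives L₀.
Integrate: L := L₀·Dx.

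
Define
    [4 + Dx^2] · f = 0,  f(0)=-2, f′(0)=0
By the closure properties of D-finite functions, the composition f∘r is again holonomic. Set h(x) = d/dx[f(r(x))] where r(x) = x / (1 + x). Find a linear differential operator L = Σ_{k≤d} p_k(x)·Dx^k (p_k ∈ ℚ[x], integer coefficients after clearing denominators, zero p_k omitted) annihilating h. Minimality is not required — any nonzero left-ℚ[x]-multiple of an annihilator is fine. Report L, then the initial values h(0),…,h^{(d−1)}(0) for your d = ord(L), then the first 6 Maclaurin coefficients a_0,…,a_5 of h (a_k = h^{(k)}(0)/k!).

L = (10 + 12·x + 6·x^2) + (6 + 18·x + 18·x^2 + 6·x^3)·Dx + (1 + 4·x + 6·x^2 + 4·x^3 + x^4)·Dx^2  (order 2).
h: a_k = 0, 8, -24, 128/3, -160/3, 616/15, …
ICs: h(0) = 0, h′(0) = 8.

f: a_k = -2, 0, 4, 0, -4/3, 0, …
Substitute x→r, Dx→(1/r')Dx; clear ⇒ L₀.
Differentiate: ansatz ord ≤ ord L₀ ⇒ L.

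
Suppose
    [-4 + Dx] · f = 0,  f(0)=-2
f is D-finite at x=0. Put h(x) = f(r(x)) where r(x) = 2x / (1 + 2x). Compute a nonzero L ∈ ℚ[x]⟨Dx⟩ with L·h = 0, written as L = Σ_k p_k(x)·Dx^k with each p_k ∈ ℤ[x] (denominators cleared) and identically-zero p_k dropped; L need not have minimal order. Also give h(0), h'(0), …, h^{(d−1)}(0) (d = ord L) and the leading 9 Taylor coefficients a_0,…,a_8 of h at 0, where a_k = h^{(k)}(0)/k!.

L = -8 + (1 + 4·x + 4·x^2)·Dx  (order 1).
h: a_k = -2, -16, -32, 64/3, 128/3, -1792/15, 5632/45, 17408/315, -161792/315, …
ICs: h(0) = -2.

f: a_k = -2, -8, -16, -64/3, -64/3, -256/15, -512/45, -2048/315, -1024/315, …
h₀=f(r): pull back L_f along r ⇒ L₀.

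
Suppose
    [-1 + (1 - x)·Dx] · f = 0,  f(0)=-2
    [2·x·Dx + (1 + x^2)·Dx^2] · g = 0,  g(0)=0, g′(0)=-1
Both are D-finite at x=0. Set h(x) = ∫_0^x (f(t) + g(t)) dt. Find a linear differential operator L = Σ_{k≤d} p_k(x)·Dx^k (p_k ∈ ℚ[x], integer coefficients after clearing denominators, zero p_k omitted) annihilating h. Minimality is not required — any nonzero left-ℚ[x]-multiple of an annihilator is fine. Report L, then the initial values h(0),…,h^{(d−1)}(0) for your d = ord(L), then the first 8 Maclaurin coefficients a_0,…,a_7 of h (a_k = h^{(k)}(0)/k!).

L = (-2 + 8·x + 6·x^2)·Dx^2 + (4 - 2·x + 4·x^2 + 6·x^3)·Dx^3 + (-1 + x^4)·Dx^4  (order 4).
h: a_k = 0, -2, -3/2, -2/3, -5/12, -2/5, -11/30, -2/7, …
ICs: h(0) = 0, h′(0) = -2, h′′(0) = -3, h′′′(0) = -4.

f: a_k = -2, -2, -2, -2, -2, -2, -2, -2, …
g: a_k = 0, -1, 0, 1/3, 0, -1/5, 0, 1/7, …
Sum ⇒ L₀ = lclm(L_f,L_g) in ℚ(x)⟨Dx⟩.
h=∫₀ˣh₀: take L = L₀·Dx.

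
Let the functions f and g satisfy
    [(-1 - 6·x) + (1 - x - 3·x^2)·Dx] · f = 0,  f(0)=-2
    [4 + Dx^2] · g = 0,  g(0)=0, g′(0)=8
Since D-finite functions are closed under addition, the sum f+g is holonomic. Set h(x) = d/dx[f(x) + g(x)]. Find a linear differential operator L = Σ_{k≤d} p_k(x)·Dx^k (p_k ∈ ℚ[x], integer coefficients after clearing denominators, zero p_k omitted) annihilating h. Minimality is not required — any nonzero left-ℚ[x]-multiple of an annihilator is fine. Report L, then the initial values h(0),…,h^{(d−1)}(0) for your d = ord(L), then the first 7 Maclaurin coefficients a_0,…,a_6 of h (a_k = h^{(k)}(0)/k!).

f: a_k = -2, -2, -8, -14, -38, -80, -194, …
g: a_k = 0, 8, 0, -16/3, 0, 16/15, 0, …
Sum ⇒ L₀ = lclm(L_f,L_g) in ℚ(x)⟨Dx⟩.
Derive L from L₀ (diff closure).
L = (976 + 5056·x + 17104·x^2 + 11760·x^3 + 18720·x^4 + 3888·x^5 + 3888·x^6) + (-92 - 516·x + 372·x^2 + 1232·x^3 + 2280·x^4 + 3240·x^5 + 1512·x^6 + 1296·x^7)·Dx + (244 + 1264·x + 4276·x^2 + 2940·x^3 + 4680·x^4 + 972·x^5 + 972·x^6)·Dx^2 + (-23 - 129·x + 93·x^2 + 308·x^3 + 570·x^4 + 810·x^5 + 378·x^6 + 324·x^7)·Dx^3  (order 3).
h: a_k = 6, -16, -58, -152, -1184/3, -1164, -136742/45, …
ICs: h(0) = 6, h′(0) = -16, h′′(0) = -116.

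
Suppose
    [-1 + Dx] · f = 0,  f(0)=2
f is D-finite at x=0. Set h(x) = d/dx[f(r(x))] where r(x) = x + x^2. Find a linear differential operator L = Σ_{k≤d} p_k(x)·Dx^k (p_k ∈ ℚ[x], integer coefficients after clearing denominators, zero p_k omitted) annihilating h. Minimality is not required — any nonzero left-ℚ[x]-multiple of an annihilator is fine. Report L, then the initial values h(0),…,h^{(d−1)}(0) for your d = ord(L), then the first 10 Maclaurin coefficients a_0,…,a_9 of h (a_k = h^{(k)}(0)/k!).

f: a_k = 2, 2, 1, 1/3, 1/12, 1/60, 1/360, 1/2520, 1/20160, 1/181440, …
Substitute x→r, Dx→(1/r')Dx; clear ⇒ L₀.
h=h₀': d/dx-closure on L₀ ⇒ L.
L = (3 + 4·x + 4·x^2) + (-1 - 2·x)·Dx  (order 1).
h: a_k = 2, 6, 7, 25/3, 27/4, 331/60, 1303/360, 1979/840, 5357/4032, 19093/25920, …
ICs: h(0) = 2.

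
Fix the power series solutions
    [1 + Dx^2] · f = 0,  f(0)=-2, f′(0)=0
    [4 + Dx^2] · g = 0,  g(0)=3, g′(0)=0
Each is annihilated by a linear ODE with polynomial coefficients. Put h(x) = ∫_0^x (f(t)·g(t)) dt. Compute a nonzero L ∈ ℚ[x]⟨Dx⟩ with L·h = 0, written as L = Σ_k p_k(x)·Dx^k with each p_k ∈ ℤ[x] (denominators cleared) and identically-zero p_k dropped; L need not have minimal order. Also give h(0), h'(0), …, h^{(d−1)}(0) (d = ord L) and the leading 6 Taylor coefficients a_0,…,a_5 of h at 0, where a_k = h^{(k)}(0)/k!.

L = 9·Dx + 10·Dx^3 + Dx^5  (order 5).
h: a_k = 0, -6, 0, 5, 0, -41/20, …
ICs: h(0) = 0, h′(0) = -6, h′′(0) = 0, h′′′(0) = 30, h′′′′(0) = 0.

f: a_k = -2, 0, 1, 0, -1/12, 0, …
g: a_k = 3, 0, -6, 0, 2, 0, …
Product ⇒ symmetric product L₀, ord ≤ 4.
h=∫₀ˣh₀: take L = L₀·Dx.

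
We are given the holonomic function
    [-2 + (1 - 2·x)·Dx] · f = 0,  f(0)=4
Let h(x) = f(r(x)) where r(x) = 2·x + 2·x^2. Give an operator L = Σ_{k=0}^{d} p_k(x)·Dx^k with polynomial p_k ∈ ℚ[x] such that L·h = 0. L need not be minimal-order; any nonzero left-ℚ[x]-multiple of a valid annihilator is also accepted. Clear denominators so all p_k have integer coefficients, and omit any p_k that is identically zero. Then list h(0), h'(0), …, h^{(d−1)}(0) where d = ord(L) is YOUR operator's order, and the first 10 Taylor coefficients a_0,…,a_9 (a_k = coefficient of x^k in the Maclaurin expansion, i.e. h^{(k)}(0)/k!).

f: a_k = 4, 8, 16, 32, 64, 128, 256, 512, 1024, 2048, …
Change of var in L_f (x↦r) gives L₀.
L = (4 + 8·x) + (-1 + 4·x + 4·x^2)·Dx  (order 1).
h: a_k = 4, 16, 80, 384, 1856, 8960, 43264, 208896, 1008640, 4870144, …
ICs: h(0) = 4.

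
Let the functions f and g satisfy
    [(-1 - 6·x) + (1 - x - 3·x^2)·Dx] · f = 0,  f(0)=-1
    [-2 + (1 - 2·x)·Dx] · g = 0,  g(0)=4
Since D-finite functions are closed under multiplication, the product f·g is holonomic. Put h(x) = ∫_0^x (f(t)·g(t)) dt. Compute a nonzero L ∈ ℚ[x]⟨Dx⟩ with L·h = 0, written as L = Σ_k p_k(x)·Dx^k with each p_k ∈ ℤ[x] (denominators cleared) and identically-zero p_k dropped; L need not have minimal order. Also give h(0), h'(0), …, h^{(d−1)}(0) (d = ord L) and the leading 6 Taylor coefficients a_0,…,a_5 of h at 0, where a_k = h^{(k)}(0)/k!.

L = (-3 - 2·x + 18·x^2)·Dx + (1 - 3·x - x^2 + 6·x^3)·Dx^2  (order 2).
h: a_k = 0, -4, -6, -40/3, -27, -292/5, …
ICs: h(0) = 0, h′(0) = -4.

f: a_k = -1, -1, -4, -7, -19, -40, …
g: a_k = 4, 8, 16, 32, 64, 128, …
h₀=f·g: eliminate ⇒ L₀, order ≤ 1·1.
Integrate: L := L₀·Dx.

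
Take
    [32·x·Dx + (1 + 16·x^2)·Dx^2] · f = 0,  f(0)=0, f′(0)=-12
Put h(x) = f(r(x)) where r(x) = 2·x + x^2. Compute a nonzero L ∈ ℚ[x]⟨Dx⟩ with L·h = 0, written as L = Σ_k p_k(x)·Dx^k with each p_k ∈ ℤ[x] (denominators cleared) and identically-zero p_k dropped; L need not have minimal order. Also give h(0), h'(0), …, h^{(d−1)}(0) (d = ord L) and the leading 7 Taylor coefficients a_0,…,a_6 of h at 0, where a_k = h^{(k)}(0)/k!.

L = (-1 + 128·x + 256·x^2 + 192·x^3 + 48·x^4)·Dx + (1 + x + 64·x^2 + 128·x^3 + 80·x^4 + 16·x^5)·Dx^2  (order 2).
h: a_k = 0, -24, -12, 512, 768, -96384/5, -49088, …
ICs: h(0) = 0, h′(0) = -24.

f: a_k = 0, -12, 0, 64, 0, -3072/5, 0, …
L₀ from L_f via x↦r, Dx↦r'^{-1}Dx.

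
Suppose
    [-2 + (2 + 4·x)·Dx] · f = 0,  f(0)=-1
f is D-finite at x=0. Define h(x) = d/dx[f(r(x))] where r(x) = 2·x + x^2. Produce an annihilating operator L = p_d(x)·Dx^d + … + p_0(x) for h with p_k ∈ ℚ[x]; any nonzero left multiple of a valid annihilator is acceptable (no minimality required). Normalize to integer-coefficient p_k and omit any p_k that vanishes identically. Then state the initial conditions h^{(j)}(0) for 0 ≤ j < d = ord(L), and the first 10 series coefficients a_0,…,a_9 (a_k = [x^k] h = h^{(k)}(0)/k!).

f: a_k = -1, -1, 1/2, -1/2, 5/8, -7/8, 21/16, -33/16, 429/128, -715/128, …
h₀=f(r): pull back L_f along r ⇒ L₀.
h₀' ⇒ L via d/dx closure of L₀.
L = -1 + (-1 - 5·x - 6·x^2 - 2·x^3)·Dx  (order 1).
h: a_k = -2, 2, -6, 18, -55, 171, -539, 1717, -22059/4, 71315/4, …
ICs: h(0) = -2.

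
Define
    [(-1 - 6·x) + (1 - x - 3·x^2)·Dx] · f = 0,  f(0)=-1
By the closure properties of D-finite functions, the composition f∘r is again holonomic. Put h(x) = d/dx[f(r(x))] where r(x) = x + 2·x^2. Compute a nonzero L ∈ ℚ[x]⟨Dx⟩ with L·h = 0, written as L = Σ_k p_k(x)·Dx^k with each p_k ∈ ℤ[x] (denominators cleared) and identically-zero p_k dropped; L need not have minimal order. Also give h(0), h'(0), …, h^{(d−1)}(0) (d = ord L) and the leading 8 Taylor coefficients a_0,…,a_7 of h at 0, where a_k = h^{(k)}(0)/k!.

f: a_k = -1, -1, -4, -7, -19, -40, -97, -217, …
f∘r: x↦r, Dx↦Dx/r' in L_f ⇒ L₀.
Derive L from L₀ (diff closure).
L = (12 + 102·x + 366·x^2 + 1008·x^3 + 2808·x^4 + 4320·x^5 + 2880·x^6) + (-1 - 9·x - 21·x^2 + 50·x^3 + 360·x^4 + 792·x^5 + 1008·x^6 + 576·x^7)·Dx  (order 1).
h: a_k = -1, -12, -69, -308, -1380, -6054, -25123, -102960, …
ICs: h(0) = -1.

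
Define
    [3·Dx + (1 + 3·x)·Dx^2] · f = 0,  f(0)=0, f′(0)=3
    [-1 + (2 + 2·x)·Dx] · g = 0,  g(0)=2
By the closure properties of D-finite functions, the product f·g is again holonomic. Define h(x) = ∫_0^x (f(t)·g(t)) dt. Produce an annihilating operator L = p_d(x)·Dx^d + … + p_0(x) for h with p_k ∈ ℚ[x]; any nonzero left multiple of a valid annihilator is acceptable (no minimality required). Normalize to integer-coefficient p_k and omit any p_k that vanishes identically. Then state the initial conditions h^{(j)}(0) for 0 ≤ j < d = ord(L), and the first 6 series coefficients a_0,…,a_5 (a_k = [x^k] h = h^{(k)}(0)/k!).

f: a_k = 0, 3, -9/2, 9, -81/4, 243/5, …
g: a_k = 2, 1, -1/4, 1/8, -5/64, 7/128, …
f·g: L₀ = L_f ⊗_s L_g, ord ≤ 2·1.
h=∫h₀ ⇒ L = L₀·Dx.
L = (-3 + 3·x)·Dx + (8 + 8·x)·Dx^2 + (4 + 20·x + 28·x^2 + 12·x^3)·Dx^3  (order 3).
h: a_k = 0, 0, 3, -2, 51/16, -6, …
ICs: h(0) = 0, h′(0) = 0, h′′(0) = 6.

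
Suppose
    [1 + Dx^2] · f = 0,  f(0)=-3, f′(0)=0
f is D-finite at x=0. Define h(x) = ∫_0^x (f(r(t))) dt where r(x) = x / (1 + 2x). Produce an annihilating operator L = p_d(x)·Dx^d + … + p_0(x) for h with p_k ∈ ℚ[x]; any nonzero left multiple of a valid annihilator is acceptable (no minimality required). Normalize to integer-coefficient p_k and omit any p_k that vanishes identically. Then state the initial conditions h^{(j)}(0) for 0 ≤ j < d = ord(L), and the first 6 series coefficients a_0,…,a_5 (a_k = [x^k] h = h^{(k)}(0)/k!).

L = Dx + (4 + 24·x + 48·x^2 + 32·x^3)·Dx^2 + (1 + 8·x + 24·x^2 + 32·x^3 + 16·x^4)·Dx^3  (order 3).
h: a_k = 0, -3, 0, 1/2, -3/2, 143/40, …
ICs: h(0) = 0, h′(0) = -3, h′′(0) = 0.

f: a_k = -3, 0, 3/2, 0, -1/8, 0, …
Substitute x→r, Dx→(1/r')Dx; clear ⇒ L₀.
∫: right-multiply L₀ by Dx.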